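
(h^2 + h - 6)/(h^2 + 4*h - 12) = (h + 3)/(h + 6)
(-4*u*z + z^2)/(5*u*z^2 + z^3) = (-4*u + z)/(z*(5*u + z))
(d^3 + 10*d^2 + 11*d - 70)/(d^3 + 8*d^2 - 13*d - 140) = (d - 2)/(d - 4)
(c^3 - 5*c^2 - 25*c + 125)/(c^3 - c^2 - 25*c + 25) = (c - 5)/(c - 1)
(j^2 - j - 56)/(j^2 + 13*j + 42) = (j - 8)/(j + 6)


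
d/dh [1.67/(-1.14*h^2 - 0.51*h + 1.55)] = (3.8076*h + 0.8517)/(1.14*h^2 + 0.51*h - 1.55)^2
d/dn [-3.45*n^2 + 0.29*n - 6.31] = 0.29 - 6.9*n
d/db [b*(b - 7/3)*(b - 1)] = 3*b^2 - 20*b/3 + 7/3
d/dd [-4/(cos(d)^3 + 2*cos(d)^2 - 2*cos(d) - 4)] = 4*(-3*cos(d)^2 - 4*cos(d) + 2)*sin(d)/((sin(d)^2 + 1)^2*(cos(d) + 2)^2)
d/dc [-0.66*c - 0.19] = -0.660000000000000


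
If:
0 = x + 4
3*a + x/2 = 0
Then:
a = 2/3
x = -4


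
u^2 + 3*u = u*(u + 3)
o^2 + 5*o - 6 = (o - 1)*(o + 6)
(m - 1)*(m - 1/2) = m^2 - 3*m/2 + 1/2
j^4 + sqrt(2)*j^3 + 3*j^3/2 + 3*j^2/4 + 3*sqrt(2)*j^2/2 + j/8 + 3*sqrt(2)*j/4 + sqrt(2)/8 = (j + 1/2)^3*(j + sqrt(2))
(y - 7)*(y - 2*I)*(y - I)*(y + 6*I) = y^4 - 7*y^3 + 3*I*y^3 + 16*y^2 - 21*I*y^2 - 112*y - 12*I*y + 84*I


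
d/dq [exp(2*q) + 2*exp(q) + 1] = 2*(exp(q) + 1)*exp(q)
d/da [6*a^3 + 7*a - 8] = 18*a^2 + 7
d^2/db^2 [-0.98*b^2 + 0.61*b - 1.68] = -1.96000000000000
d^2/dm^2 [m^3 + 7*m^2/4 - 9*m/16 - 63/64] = 6*m + 7/2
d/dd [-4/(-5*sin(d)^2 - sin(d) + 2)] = -4*(10*sin(d) + 1)*cos(d)/(5*sin(d)^2 + sin(d) - 2)^2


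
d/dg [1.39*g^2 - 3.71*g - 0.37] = 2.78*g - 3.71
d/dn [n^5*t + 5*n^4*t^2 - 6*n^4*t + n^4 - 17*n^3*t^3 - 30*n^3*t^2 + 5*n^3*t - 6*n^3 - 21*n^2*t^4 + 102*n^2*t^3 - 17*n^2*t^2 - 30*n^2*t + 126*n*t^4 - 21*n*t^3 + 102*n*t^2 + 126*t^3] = 5*n^4*t + 20*n^3*t^2 - 24*n^3*t + 4*n^3 - 51*n^2*t^3 - 90*n^2*t^2 + 15*n^2*t - 18*n^2 - 42*n*t^4 + 204*n*t^3 - 34*n*t^2 - 60*n*t + 126*t^4 - 21*t^3 + 102*t^2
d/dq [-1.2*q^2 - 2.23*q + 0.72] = -2.4*q - 2.23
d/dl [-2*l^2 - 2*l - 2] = -4*l - 2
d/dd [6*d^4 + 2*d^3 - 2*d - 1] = 24*d^3 + 6*d^2 - 2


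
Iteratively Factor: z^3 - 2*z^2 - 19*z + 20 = (z - 1)*(z^2 - z - 20) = (z - 5)*(z - 1)*(z + 4)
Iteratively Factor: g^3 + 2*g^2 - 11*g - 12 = (g + 1)*(g^2 + g - 12) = (g - 3)*(g + 1)*(g + 4)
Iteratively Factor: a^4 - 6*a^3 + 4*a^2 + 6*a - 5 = (a - 1)*(a^3 - 5*a^2 - a + 5) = (a - 1)*(a + 1)*(a^2 - 6*a + 5) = (a - 1)^2*(a + 1)*(a - 5)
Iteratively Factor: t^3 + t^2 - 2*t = (t)*(t^2 + t - 2) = t*(t - 1)*(t + 2)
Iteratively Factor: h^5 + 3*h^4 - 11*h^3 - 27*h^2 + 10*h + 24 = (h + 1)*(h^4 + 2*h^3 - 13*h^2 - 14*h + 24) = (h - 1)*(h + 1)*(h^3 + 3*h^2 - 10*h - 24) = (h - 1)*(h + 1)*(h + 4)*(h^2 - h - 6) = (h - 3)*(h - 1)*(h + 1)*(h + 4)*(h + 2)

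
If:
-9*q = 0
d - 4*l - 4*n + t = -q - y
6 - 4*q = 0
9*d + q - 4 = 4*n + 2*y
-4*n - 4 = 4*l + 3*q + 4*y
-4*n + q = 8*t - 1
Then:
No Solution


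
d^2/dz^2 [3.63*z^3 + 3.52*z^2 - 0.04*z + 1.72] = 21.78*z + 7.04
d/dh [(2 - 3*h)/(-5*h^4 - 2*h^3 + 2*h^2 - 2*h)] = (-45*h^4 + 28*h^3 + 18*h^2 - 8*h + 4)/(h^2*(25*h^6 + 20*h^5 - 16*h^4 + 12*h^3 + 12*h^2 - 8*h + 4))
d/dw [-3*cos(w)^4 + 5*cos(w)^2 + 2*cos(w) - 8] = 2*(6*cos(w)^3 - 5*cos(w) - 1)*sin(w)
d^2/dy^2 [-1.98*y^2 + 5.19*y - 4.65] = -3.96000000000000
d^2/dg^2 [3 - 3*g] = 0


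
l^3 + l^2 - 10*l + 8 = (l - 2)*(l - 1)*(l + 4)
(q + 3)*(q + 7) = q^2 + 10*q + 21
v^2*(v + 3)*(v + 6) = v^4 + 9*v^3 + 18*v^2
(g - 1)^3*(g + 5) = g^4 + 2*g^3 - 12*g^2 + 14*g - 5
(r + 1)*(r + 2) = r^2 + 3*r + 2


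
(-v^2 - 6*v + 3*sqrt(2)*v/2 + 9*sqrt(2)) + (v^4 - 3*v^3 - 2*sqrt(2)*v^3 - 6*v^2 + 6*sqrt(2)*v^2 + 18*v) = v^4 - 3*v^3 - 2*sqrt(2)*v^3 - 7*v^2 + 6*sqrt(2)*v^2 + 3*sqrt(2)*v/2 + 12*v + 9*sqrt(2)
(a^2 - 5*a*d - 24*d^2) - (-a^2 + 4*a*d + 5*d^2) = 2*a^2 - 9*a*d - 29*d^2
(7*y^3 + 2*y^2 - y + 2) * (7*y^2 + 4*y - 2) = 49*y^5 + 42*y^4 - 13*y^3 + 6*y^2 + 10*y - 4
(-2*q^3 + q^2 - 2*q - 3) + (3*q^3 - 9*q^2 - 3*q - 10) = q^3 - 8*q^2 - 5*q - 13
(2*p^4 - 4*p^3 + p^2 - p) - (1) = 2*p^4 - 4*p^3 + p^2 - p - 1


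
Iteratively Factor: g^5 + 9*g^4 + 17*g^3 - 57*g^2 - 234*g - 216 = (g + 3)*(g^4 + 6*g^3 - g^2 - 54*g - 72) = (g - 3)*(g + 3)*(g^3 + 9*g^2 + 26*g + 24) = (g - 3)*(g + 3)*(g + 4)*(g^2 + 5*g + 6) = (g - 3)*(g + 3)^2*(g + 4)*(g + 2)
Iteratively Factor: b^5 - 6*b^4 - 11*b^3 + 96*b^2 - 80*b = (b)*(b^4 - 6*b^3 - 11*b^2 + 96*b - 80) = b*(b - 1)*(b^3 - 5*b^2 - 16*b + 80) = b*(b - 4)*(b - 1)*(b^2 - b - 20) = b*(b - 4)*(b - 1)*(b + 4)*(b - 5)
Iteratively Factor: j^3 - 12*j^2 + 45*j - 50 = (j - 2)*(j^2 - 10*j + 25) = (j - 5)*(j - 2)*(j - 5)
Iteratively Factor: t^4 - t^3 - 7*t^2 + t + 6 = (t - 1)*(t^3 - 7*t - 6) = (t - 1)*(t + 1)*(t^2 - t - 6) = (t - 1)*(t + 1)*(t + 2)*(t - 3)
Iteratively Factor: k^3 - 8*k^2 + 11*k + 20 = (k - 5)*(k^2 - 3*k - 4) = (k - 5)*(k + 1)*(k - 4)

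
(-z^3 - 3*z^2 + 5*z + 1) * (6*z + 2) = -6*z^4 - 20*z^3 + 24*z^2 + 16*z + 2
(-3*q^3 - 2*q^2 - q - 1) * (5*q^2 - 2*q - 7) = -15*q^5 - 4*q^4 + 20*q^3 + 11*q^2 + 9*q + 7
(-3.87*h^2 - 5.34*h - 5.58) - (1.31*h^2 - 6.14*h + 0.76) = -5.18*h^2 + 0.8*h - 6.34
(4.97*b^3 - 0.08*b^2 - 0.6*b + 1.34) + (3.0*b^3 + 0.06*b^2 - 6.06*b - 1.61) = 7.97*b^3 - 0.02*b^2 - 6.66*b - 0.27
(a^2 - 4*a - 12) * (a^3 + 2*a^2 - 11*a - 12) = a^5 - 2*a^4 - 31*a^3 + 8*a^2 + 180*a + 144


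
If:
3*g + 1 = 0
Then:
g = -1/3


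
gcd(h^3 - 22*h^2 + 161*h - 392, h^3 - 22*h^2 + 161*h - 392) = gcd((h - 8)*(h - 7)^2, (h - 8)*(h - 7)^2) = h^3 - 22*h^2 + 161*h - 392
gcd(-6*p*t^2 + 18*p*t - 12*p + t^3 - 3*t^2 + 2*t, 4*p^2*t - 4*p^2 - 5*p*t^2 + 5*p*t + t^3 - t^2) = t - 1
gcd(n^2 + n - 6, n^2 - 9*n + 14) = n - 2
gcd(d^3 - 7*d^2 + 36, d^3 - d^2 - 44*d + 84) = d - 6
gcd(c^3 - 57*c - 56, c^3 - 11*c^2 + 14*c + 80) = c - 8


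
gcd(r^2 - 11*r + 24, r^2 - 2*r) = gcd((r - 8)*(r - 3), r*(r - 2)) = 1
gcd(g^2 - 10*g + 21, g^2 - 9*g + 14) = g - 7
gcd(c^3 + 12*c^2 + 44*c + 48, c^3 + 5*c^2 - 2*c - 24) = c + 4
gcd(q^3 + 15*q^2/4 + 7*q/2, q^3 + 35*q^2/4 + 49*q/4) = q^2 + 7*q/4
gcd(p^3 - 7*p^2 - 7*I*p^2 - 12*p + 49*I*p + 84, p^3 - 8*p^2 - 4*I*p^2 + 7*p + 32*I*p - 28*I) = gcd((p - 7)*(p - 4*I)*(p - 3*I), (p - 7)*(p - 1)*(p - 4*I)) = p^2 + p*(-7 - 4*I) + 28*I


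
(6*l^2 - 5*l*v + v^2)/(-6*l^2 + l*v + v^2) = (-3*l + v)/(3*l + v)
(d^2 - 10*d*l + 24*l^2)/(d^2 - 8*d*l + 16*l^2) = (d - 6*l)/(d - 4*l)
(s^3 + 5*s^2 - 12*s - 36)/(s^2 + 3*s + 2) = (s^2 + 3*s - 18)/(s + 1)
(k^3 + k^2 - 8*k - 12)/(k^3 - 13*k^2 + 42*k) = (k^3 + k^2 - 8*k - 12)/(k*(k^2 - 13*k + 42))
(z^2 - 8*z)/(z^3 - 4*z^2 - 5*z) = (8 - z)/(-z^2 + 4*z + 5)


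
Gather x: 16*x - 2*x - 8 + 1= 14*x - 7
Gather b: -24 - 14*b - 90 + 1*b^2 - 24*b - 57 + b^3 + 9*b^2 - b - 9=b^3 + 10*b^2 - 39*b - 180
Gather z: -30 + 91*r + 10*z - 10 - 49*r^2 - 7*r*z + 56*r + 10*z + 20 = -49*r^2 + 147*r + z*(20 - 7*r) - 20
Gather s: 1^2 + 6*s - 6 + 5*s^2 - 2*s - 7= 5*s^2 + 4*s - 12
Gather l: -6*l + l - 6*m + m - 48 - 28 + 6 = -5*l - 5*m - 70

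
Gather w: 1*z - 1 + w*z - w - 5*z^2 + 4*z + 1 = w*(z - 1) - 5*z^2 + 5*z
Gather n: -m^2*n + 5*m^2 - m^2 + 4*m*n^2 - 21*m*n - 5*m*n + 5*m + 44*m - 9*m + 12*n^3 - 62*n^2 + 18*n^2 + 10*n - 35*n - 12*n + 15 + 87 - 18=4*m^2 + 40*m + 12*n^3 + n^2*(4*m - 44) + n*(-m^2 - 26*m - 37) + 84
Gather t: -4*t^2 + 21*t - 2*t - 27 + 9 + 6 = -4*t^2 + 19*t - 12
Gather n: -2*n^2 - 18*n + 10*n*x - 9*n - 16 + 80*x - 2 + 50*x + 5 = -2*n^2 + n*(10*x - 27) + 130*x - 13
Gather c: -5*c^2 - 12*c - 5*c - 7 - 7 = -5*c^2 - 17*c - 14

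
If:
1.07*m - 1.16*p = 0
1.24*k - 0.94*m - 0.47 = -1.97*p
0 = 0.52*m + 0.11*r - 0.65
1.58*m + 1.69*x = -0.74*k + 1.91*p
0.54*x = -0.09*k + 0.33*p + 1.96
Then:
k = 10.37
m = -14.12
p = -13.03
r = 72.67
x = -6.06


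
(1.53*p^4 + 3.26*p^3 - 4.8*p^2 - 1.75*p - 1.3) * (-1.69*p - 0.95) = -2.5857*p^5 - 6.9629*p^4 + 5.015*p^3 + 7.5175*p^2 + 3.8595*p + 1.235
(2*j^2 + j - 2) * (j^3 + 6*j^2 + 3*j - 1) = 2*j^5 + 13*j^4 + 10*j^3 - 11*j^2 - 7*j + 2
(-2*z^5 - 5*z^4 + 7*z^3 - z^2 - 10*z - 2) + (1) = -2*z^5 - 5*z^4 + 7*z^3 - z^2 - 10*z - 1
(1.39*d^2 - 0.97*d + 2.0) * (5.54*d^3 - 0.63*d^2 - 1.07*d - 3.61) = 7.7006*d^5 - 6.2495*d^4 + 10.2038*d^3 - 5.24*d^2 + 1.3617*d - 7.22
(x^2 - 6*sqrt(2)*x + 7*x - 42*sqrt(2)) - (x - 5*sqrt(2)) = x^2 - 6*sqrt(2)*x + 6*x - 37*sqrt(2)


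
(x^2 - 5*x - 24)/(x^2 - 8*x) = (x + 3)/x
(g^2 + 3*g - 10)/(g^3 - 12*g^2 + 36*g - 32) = (g + 5)/(g^2 - 10*g + 16)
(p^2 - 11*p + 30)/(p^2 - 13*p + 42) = (p - 5)/(p - 7)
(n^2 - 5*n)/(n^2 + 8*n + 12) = n*(n - 5)/(n^2 + 8*n + 12)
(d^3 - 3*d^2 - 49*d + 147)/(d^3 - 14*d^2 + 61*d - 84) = (d + 7)/(d - 4)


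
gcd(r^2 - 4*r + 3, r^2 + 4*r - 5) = r - 1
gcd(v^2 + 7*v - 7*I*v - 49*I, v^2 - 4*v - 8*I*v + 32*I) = 1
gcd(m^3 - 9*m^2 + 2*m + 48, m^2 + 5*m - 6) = 1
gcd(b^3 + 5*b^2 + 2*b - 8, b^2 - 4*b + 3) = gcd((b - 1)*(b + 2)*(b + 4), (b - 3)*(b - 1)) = b - 1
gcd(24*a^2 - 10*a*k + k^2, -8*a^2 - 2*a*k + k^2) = 4*a - k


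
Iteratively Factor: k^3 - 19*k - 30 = (k + 2)*(k^2 - 2*k - 15) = (k - 5)*(k + 2)*(k + 3)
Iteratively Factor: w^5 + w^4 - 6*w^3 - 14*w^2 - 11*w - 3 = (w - 3)*(w^4 + 4*w^3 + 6*w^2 + 4*w + 1) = (w - 3)*(w + 1)*(w^3 + 3*w^2 + 3*w + 1) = (w - 3)*(w + 1)^2*(w^2 + 2*w + 1) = (w - 3)*(w + 1)^3*(w + 1)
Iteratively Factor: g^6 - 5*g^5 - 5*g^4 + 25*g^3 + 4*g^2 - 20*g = (g - 5)*(g^5 - 5*g^3 + 4*g) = (g - 5)*(g - 1)*(g^4 + g^3 - 4*g^2 - 4*g) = g*(g - 5)*(g - 1)*(g^3 + g^2 - 4*g - 4) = g*(g - 5)*(g - 1)*(g + 2)*(g^2 - g - 2) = g*(g - 5)*(g - 2)*(g - 1)*(g + 2)*(g + 1)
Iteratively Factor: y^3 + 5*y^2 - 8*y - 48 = (y + 4)*(y^2 + y - 12) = (y - 3)*(y + 4)*(y + 4)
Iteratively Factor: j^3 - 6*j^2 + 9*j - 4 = (j - 1)*(j^2 - 5*j + 4) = (j - 4)*(j - 1)*(j - 1)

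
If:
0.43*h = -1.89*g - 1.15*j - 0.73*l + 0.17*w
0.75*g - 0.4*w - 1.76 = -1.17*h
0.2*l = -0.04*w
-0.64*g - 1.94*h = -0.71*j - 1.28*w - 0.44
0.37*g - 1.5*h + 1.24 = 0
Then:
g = 2.91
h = 1.54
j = -3.83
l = -1.12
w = 5.58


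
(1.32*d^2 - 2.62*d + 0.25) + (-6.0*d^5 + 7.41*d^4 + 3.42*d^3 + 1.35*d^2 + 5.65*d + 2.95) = -6.0*d^5 + 7.41*d^4 + 3.42*d^3 + 2.67*d^2 + 3.03*d + 3.2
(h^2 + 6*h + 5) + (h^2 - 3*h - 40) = 2*h^2 + 3*h - 35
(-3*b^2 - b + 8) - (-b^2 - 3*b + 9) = -2*b^2 + 2*b - 1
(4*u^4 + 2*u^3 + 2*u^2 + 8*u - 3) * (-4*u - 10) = -16*u^5 - 48*u^4 - 28*u^3 - 52*u^2 - 68*u + 30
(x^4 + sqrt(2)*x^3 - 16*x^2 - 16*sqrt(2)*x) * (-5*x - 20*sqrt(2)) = -5*x^5 - 25*sqrt(2)*x^4 + 40*x^3 + 400*sqrt(2)*x^2 + 640*x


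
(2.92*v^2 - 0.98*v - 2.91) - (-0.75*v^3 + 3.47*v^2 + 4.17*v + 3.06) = 0.75*v^3 - 0.55*v^2 - 5.15*v - 5.97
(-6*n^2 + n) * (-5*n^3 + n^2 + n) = 30*n^5 - 11*n^4 - 5*n^3 + n^2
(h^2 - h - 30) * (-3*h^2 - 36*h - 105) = -3*h^4 - 33*h^3 + 21*h^2 + 1185*h + 3150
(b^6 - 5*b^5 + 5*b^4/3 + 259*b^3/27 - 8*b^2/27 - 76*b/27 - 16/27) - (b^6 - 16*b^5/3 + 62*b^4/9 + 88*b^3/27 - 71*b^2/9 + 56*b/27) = b^5/3 - 47*b^4/9 + 19*b^3/3 + 205*b^2/27 - 44*b/9 - 16/27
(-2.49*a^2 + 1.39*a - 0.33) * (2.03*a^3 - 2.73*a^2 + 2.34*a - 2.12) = -5.0547*a^5 + 9.6194*a^4 - 10.2912*a^3 + 9.4323*a^2 - 3.719*a + 0.6996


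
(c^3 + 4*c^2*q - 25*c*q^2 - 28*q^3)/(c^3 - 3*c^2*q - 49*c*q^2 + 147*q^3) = (c^2 - 3*c*q - 4*q^2)/(c^2 - 10*c*q + 21*q^2)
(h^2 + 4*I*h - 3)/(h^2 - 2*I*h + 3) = (h + 3*I)/(h - 3*I)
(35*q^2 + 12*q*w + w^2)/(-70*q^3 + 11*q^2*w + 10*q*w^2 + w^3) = -1/(2*q - w)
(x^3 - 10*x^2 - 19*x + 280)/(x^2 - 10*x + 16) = (x^2 - 2*x - 35)/(x - 2)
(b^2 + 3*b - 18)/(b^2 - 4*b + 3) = (b + 6)/(b - 1)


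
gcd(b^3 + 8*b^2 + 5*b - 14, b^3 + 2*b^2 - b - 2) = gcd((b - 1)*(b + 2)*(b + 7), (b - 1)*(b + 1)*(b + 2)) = b^2 + b - 2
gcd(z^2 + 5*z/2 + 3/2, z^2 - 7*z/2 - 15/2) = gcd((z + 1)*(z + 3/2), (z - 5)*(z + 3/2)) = z + 3/2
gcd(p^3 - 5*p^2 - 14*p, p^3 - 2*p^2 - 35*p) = p^2 - 7*p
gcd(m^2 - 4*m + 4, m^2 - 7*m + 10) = m - 2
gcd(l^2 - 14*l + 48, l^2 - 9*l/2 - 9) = l - 6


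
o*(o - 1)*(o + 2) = o^3 + o^2 - 2*o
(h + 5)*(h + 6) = h^2 + 11*h + 30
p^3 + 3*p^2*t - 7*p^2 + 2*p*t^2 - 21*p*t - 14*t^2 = (p - 7)*(p + t)*(p + 2*t)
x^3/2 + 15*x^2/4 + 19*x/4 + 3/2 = (x/2 + 1/2)*(x + 1/2)*(x + 6)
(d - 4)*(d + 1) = d^2 - 3*d - 4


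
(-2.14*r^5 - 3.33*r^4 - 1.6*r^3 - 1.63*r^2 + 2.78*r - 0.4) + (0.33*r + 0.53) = -2.14*r^5 - 3.33*r^4 - 1.6*r^3 - 1.63*r^2 + 3.11*r + 0.13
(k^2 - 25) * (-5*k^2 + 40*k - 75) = -5*k^4 + 40*k^3 + 50*k^2 - 1000*k + 1875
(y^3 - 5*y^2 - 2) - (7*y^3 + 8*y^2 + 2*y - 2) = -6*y^3 - 13*y^2 - 2*y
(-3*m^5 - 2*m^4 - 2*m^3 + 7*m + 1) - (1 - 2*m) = -3*m^5 - 2*m^4 - 2*m^3 + 9*m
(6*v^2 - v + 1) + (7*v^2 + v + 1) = 13*v^2 + 2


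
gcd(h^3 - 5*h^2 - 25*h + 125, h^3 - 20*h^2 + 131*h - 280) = h - 5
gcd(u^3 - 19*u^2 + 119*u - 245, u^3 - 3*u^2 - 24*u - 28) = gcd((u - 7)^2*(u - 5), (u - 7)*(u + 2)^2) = u - 7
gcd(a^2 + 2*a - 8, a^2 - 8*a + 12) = a - 2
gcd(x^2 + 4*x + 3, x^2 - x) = 1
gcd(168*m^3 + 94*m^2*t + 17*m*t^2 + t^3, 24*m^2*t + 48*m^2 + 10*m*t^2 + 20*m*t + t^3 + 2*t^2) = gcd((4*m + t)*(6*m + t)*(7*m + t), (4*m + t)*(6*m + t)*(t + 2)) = 24*m^2 + 10*m*t + t^2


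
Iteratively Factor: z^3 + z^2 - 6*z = (z - 2)*(z^2 + 3*z) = z*(z - 2)*(z + 3)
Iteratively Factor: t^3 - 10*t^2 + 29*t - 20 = (t - 5)*(t^2 - 5*t + 4) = (t - 5)*(t - 1)*(t - 4)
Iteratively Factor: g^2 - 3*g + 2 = (g - 1)*(g - 2)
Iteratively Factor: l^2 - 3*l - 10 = (l + 2)*(l - 5)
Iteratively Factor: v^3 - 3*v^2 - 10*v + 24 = (v + 3)*(v^2 - 6*v + 8) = (v - 4)*(v + 3)*(v - 2)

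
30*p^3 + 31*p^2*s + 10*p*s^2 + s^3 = (2*p + s)*(3*p + s)*(5*p + s)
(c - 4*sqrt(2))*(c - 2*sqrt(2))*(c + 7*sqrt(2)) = c^3 + sqrt(2)*c^2 - 68*c + 112*sqrt(2)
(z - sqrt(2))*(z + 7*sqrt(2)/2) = z^2 + 5*sqrt(2)*z/2 - 7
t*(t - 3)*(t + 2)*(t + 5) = t^4 + 4*t^3 - 11*t^2 - 30*t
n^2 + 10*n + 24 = (n + 4)*(n + 6)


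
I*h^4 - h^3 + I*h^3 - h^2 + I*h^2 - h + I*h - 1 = (h - I)*(h + I)^2*(I*h + I)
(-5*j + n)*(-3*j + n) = 15*j^2 - 8*j*n + n^2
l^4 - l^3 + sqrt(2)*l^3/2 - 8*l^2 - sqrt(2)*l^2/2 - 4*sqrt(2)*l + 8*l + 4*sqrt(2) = (l - 1)*(l - 2*sqrt(2))*(l + sqrt(2)/2)*(l + 2*sqrt(2))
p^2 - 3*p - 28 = (p - 7)*(p + 4)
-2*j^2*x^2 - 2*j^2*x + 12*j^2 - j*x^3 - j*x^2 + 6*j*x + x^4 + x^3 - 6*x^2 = (-2*j + x)*(j + x)*(x - 2)*(x + 3)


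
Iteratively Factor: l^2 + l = (l + 1)*(l)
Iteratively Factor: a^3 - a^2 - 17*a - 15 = (a - 5)*(a^2 + 4*a + 3) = (a - 5)*(a + 1)*(a + 3)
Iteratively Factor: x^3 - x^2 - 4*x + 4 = (x - 2)*(x^2 + x - 2) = (x - 2)*(x + 2)*(x - 1)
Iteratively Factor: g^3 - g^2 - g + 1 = (g + 1)*(g^2 - 2*g + 1) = (g - 1)*(g + 1)*(g - 1)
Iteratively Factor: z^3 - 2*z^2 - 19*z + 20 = (z + 4)*(z^2 - 6*z + 5) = (z - 1)*(z + 4)*(z - 5)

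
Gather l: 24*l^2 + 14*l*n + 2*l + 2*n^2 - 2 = 24*l^2 + l*(14*n + 2) + 2*n^2 - 2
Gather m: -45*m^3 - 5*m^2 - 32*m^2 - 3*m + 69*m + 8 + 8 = -45*m^3 - 37*m^2 + 66*m + 16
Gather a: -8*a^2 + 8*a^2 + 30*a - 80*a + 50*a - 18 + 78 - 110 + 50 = 0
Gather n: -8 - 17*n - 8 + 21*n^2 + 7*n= 21*n^2 - 10*n - 16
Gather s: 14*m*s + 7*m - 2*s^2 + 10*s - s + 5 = 7*m - 2*s^2 + s*(14*m + 9) + 5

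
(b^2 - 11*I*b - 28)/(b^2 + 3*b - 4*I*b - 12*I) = (b - 7*I)/(b + 3)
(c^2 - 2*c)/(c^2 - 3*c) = (c - 2)/(c - 3)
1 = 1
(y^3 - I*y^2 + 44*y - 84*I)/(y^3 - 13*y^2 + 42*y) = (y^3 - I*y^2 + 44*y - 84*I)/(y*(y^2 - 13*y + 42))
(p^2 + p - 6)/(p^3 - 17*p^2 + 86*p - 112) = (p + 3)/(p^2 - 15*p + 56)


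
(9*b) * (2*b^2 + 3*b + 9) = 18*b^3 + 27*b^2 + 81*b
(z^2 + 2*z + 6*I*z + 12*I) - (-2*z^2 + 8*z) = 3*z^2 - 6*z + 6*I*z + 12*I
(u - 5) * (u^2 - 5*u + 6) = u^3 - 10*u^2 + 31*u - 30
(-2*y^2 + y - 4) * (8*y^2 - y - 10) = -16*y^4 + 10*y^3 - 13*y^2 - 6*y + 40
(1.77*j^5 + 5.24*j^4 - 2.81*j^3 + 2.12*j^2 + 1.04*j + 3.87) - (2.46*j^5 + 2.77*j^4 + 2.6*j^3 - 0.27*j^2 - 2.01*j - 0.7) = -0.69*j^5 + 2.47*j^4 - 5.41*j^3 + 2.39*j^2 + 3.05*j + 4.57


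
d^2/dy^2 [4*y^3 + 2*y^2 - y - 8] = 24*y + 4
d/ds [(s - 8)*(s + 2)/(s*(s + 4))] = 2*(5*s^2 + 16*s + 32)/(s^2*(s^2 + 8*s + 16))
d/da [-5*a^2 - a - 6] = -10*a - 1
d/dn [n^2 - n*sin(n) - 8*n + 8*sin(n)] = -n*cos(n) + 2*n - sin(n) + 8*cos(n) - 8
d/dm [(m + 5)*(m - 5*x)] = 2*m - 5*x + 5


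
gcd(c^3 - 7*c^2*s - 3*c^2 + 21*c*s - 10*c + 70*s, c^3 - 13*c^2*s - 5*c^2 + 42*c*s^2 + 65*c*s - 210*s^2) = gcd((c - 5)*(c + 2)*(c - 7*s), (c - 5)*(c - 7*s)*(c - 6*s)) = -c^2 + 7*c*s + 5*c - 35*s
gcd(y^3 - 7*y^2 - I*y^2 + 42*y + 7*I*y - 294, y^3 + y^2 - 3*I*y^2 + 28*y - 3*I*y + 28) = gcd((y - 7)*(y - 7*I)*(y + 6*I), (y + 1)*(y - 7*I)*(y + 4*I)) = y - 7*I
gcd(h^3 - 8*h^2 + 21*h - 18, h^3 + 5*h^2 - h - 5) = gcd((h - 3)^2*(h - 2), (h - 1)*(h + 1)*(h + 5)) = 1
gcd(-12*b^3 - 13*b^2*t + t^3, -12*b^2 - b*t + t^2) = -12*b^2 - b*t + t^2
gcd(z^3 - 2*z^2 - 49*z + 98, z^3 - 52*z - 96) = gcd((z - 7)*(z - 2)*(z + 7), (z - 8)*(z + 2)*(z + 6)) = 1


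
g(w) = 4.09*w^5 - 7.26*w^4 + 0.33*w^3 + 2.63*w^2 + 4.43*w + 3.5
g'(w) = 20.45*w^4 - 29.04*w^3 + 0.99*w^2 + 5.26*w + 4.43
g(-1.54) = -74.55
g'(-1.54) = 219.76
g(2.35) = 104.43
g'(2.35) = 269.07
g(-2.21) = -385.81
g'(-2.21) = 798.92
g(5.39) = 12634.45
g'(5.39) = 12774.45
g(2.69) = 236.81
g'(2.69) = 531.26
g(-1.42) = -51.56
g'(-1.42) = 165.25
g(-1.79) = -147.59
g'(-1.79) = 374.69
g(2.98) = 437.44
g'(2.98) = 873.11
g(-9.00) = -289207.18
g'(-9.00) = 155379.89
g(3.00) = 455.18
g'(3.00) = 901.49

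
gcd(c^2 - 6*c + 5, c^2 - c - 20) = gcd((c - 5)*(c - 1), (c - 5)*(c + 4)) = c - 5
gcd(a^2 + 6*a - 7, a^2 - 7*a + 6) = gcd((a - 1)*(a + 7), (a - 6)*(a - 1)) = a - 1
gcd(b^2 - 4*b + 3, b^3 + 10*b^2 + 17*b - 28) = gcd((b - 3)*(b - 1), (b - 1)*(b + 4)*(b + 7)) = b - 1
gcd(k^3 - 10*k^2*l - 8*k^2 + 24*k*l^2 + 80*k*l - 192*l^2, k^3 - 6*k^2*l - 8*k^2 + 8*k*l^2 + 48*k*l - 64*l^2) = k^2 - 4*k*l - 8*k + 32*l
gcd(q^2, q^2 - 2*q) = q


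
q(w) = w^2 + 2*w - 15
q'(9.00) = 20.00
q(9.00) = 84.00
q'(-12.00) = -22.00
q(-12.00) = 105.00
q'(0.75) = 3.50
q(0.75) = -12.94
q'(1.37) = 4.74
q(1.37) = -10.38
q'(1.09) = 4.18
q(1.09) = -11.63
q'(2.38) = 6.76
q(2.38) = -4.58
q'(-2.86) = -3.72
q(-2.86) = -12.54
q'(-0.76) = 0.48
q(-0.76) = -15.94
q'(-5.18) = -8.36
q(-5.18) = 1.47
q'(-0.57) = 0.86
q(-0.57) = -15.82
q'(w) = 2*w + 2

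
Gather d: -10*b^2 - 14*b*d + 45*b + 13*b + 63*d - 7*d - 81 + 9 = -10*b^2 + 58*b + d*(56 - 14*b) - 72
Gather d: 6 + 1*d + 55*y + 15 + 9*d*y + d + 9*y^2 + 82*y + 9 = d*(9*y + 2) + 9*y^2 + 137*y + 30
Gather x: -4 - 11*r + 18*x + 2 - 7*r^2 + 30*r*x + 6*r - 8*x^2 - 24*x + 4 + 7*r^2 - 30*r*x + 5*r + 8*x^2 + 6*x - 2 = 0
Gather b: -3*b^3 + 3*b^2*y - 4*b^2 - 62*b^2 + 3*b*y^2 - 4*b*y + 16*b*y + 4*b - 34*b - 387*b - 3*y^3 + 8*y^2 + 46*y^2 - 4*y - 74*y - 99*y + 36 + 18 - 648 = -3*b^3 + b^2*(3*y - 66) + b*(3*y^2 + 12*y - 417) - 3*y^3 + 54*y^2 - 177*y - 594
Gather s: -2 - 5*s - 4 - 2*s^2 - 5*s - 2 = -2*s^2 - 10*s - 8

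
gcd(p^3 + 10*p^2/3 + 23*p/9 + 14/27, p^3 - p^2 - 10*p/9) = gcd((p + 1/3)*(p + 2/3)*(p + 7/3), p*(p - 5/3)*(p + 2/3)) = p + 2/3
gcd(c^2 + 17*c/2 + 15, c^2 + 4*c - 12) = c + 6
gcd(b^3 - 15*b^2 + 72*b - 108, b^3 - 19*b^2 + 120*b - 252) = b^2 - 12*b + 36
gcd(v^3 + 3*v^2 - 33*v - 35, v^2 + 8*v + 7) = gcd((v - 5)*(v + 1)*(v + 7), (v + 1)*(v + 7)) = v^2 + 8*v + 7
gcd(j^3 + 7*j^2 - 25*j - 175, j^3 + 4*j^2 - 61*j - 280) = j^2 + 12*j + 35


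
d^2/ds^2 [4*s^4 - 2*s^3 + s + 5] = 12*s*(4*s - 1)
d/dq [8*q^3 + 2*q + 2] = 24*q^2 + 2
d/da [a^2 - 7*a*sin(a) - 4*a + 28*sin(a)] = -7*a*cos(a) + 2*a - 7*sin(a) + 28*cos(a) - 4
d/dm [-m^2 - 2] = -2*m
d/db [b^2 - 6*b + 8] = 2*b - 6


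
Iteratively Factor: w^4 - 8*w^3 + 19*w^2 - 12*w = (w - 1)*(w^3 - 7*w^2 + 12*w) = w*(w - 1)*(w^2 - 7*w + 12) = w*(w - 3)*(w - 1)*(w - 4)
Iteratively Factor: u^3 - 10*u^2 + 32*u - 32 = (u - 4)*(u^2 - 6*u + 8) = (u - 4)^2*(u - 2)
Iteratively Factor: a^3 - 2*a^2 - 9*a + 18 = (a - 3)*(a^2 + a - 6) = (a - 3)*(a - 2)*(a + 3)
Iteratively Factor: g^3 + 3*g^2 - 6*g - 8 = (g + 4)*(g^2 - g - 2) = (g - 2)*(g + 4)*(g + 1)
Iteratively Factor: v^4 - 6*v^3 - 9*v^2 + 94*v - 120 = (v - 3)*(v^3 - 3*v^2 - 18*v + 40) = (v - 3)*(v + 4)*(v^2 - 7*v + 10) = (v - 5)*(v - 3)*(v + 4)*(v - 2)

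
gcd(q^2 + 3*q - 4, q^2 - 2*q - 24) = q + 4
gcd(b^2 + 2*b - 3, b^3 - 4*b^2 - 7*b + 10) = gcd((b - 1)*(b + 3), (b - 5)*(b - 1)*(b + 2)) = b - 1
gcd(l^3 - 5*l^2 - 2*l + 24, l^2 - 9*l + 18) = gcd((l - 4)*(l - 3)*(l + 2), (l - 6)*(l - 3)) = l - 3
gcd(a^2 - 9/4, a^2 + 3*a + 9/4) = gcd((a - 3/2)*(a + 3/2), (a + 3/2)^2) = a + 3/2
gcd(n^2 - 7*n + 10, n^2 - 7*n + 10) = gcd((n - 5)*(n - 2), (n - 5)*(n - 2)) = n^2 - 7*n + 10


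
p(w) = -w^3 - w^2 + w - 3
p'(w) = -3*w^2 - 2*w + 1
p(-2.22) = 0.79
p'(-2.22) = -9.35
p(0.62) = -3.00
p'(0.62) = -1.39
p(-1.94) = -1.40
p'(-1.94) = -6.41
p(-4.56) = 66.47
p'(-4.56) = -52.26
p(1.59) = -7.96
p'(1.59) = -9.76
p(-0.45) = -3.56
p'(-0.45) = 1.29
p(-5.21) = 106.07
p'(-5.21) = -70.01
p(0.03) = -2.97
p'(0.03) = 0.94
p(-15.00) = 3132.00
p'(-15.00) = -644.00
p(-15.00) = 3132.00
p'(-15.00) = -644.00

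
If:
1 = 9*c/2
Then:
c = 2/9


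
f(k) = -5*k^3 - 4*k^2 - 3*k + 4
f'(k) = -15*k^2 - 8*k - 3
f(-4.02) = 276.24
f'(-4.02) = -213.25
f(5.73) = -1085.18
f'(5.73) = -541.33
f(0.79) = -3.33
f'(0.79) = -18.68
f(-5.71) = 821.56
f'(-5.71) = -446.38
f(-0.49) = 5.10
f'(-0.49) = -2.68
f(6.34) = -1450.00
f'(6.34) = -656.65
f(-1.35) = 13.06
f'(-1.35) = -19.54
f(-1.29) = 11.95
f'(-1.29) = -17.64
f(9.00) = -3992.00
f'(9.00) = -1290.00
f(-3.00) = 112.00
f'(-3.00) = -114.00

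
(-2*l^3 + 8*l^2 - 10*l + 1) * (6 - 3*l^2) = 6*l^5 - 24*l^4 + 18*l^3 + 45*l^2 - 60*l + 6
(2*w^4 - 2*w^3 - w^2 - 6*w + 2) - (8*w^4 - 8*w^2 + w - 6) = -6*w^4 - 2*w^3 + 7*w^2 - 7*w + 8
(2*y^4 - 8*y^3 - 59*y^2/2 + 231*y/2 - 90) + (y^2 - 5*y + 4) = 2*y^4 - 8*y^3 - 57*y^2/2 + 221*y/2 - 86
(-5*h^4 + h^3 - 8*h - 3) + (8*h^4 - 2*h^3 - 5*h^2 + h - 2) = 3*h^4 - h^3 - 5*h^2 - 7*h - 5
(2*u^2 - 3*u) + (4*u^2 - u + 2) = 6*u^2 - 4*u + 2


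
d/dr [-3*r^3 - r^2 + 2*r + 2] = -9*r^2 - 2*r + 2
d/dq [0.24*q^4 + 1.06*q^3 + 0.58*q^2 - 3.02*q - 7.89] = 0.96*q^3 + 3.18*q^2 + 1.16*q - 3.02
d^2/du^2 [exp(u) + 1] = exp(u)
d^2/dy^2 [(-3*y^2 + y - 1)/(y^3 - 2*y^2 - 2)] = 2*(-3*y^6 + 3*y^5 - 12*y^4 - 22*y^3 + 36*y^2 - 18*y - 8)/(y^9 - 6*y^8 + 12*y^7 - 14*y^6 + 24*y^5 - 24*y^4 + 12*y^3 - 24*y^2 - 8)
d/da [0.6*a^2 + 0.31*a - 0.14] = 1.2*a + 0.31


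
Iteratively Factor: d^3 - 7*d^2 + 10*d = (d)*(d^2 - 7*d + 10) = d*(d - 2)*(d - 5)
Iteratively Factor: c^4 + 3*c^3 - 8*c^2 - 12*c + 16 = (c + 4)*(c^3 - c^2 - 4*c + 4) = (c + 2)*(c + 4)*(c^2 - 3*c + 2) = (c - 2)*(c + 2)*(c + 4)*(c - 1)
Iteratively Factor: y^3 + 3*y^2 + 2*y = (y)*(y^2 + 3*y + 2) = y*(y + 2)*(y + 1)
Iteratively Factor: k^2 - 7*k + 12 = (k - 4)*(k - 3)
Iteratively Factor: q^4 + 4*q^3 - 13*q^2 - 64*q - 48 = (q + 4)*(q^3 - 13*q - 12) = (q + 1)*(q + 4)*(q^2 - q - 12) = (q - 4)*(q + 1)*(q + 4)*(q + 3)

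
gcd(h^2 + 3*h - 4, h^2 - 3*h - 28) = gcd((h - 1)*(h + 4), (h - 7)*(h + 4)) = h + 4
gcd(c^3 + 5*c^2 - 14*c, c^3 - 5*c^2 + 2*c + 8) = c - 2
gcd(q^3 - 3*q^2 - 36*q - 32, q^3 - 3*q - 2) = q + 1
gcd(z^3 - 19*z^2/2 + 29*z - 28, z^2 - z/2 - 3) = z - 2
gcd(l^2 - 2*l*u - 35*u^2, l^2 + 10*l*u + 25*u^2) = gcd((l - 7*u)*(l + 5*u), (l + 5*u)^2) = l + 5*u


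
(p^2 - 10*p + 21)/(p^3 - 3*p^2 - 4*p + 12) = (p - 7)/(p^2 - 4)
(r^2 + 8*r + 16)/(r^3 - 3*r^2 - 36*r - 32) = (r + 4)/(r^2 - 7*r - 8)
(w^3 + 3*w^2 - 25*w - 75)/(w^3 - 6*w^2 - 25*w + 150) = (w + 3)/(w - 6)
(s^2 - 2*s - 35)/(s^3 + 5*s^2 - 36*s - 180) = (s - 7)/(s^2 - 36)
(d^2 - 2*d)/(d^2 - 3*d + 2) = d/(d - 1)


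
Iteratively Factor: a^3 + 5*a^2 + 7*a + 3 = (a + 1)*(a^2 + 4*a + 3) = (a + 1)*(a + 3)*(a + 1)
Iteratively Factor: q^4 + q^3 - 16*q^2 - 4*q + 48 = (q + 4)*(q^3 - 3*q^2 - 4*q + 12) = (q - 2)*(q + 4)*(q^2 - q - 6) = (q - 3)*(q - 2)*(q + 4)*(q + 2)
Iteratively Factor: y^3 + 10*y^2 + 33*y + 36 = (y + 3)*(y^2 + 7*y + 12) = (y + 3)^2*(y + 4)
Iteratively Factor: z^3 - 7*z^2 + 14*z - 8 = (z - 2)*(z^2 - 5*z + 4) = (z - 2)*(z - 1)*(z - 4)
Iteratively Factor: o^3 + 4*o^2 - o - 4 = (o + 4)*(o^2 - 1) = (o + 1)*(o + 4)*(o - 1)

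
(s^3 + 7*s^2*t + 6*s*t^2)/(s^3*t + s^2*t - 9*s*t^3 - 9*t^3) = s*(s^2 + 7*s*t + 6*t^2)/(t*(s^3 + s^2 - 9*s*t^2 - 9*t^2))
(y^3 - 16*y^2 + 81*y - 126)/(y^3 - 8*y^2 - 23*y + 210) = (y - 3)/(y + 5)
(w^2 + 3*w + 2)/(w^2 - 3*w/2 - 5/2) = 2*(w + 2)/(2*w - 5)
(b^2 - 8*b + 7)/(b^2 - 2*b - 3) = (-b^2 + 8*b - 7)/(-b^2 + 2*b + 3)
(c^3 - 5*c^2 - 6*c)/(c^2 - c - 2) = c*(c - 6)/(c - 2)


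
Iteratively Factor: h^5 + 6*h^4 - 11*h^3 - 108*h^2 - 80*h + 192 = (h - 1)*(h^4 + 7*h^3 - 4*h^2 - 112*h - 192) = (h - 1)*(h + 4)*(h^3 + 3*h^2 - 16*h - 48) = (h - 1)*(h + 3)*(h + 4)*(h^2 - 16) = (h - 1)*(h + 3)*(h + 4)^2*(h - 4)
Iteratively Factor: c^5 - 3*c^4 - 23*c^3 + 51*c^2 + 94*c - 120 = (c + 4)*(c^4 - 7*c^3 + 5*c^2 + 31*c - 30) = (c - 5)*(c + 4)*(c^3 - 2*c^2 - 5*c + 6) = (c - 5)*(c + 2)*(c + 4)*(c^2 - 4*c + 3) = (c - 5)*(c - 3)*(c + 2)*(c + 4)*(c - 1)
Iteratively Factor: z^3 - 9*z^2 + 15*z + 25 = (z - 5)*(z^2 - 4*z - 5) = (z - 5)^2*(z + 1)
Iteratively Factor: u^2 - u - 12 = (u - 4)*(u + 3)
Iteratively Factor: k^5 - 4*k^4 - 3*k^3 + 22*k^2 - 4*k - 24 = (k + 2)*(k^4 - 6*k^3 + 9*k^2 + 4*k - 12) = (k - 3)*(k + 2)*(k^3 - 3*k^2 + 4) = (k - 3)*(k - 2)*(k + 2)*(k^2 - k - 2) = (k - 3)*(k - 2)^2*(k + 2)*(k + 1)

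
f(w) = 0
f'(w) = 0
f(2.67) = 0.00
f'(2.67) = 0.00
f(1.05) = 0.00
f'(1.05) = 0.00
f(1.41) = 0.00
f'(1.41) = 0.00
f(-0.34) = 0.00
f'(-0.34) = 0.00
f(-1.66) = 0.00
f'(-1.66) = 0.00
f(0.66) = 0.00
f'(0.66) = 0.00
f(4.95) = 0.00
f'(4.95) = 0.00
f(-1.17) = 0.00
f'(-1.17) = 0.00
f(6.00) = 0.00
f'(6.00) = 0.00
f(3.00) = 0.00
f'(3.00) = 0.00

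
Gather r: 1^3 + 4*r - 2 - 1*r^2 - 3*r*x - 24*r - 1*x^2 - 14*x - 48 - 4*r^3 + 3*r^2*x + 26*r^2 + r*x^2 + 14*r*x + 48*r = -4*r^3 + r^2*(3*x + 25) + r*(x^2 + 11*x + 28) - x^2 - 14*x - 49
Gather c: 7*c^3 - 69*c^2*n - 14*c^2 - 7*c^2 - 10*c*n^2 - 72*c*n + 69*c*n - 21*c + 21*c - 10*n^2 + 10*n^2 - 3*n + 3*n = 7*c^3 + c^2*(-69*n - 21) + c*(-10*n^2 - 3*n)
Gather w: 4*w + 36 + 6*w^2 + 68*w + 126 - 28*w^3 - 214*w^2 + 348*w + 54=-28*w^3 - 208*w^2 + 420*w + 216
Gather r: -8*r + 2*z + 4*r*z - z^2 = r*(4*z - 8) - z^2 + 2*z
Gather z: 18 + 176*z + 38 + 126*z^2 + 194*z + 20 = 126*z^2 + 370*z + 76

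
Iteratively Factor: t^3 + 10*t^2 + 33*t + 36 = (t + 3)*(t^2 + 7*t + 12) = (t + 3)^2*(t + 4)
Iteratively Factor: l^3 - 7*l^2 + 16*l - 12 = (l - 2)*(l^2 - 5*l + 6) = (l - 2)^2*(l - 3)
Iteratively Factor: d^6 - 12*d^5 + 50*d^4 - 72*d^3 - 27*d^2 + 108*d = (d - 3)*(d^5 - 9*d^4 + 23*d^3 - 3*d^2 - 36*d) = d*(d - 3)*(d^4 - 9*d^3 + 23*d^2 - 3*d - 36) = d*(d - 3)^2*(d^3 - 6*d^2 + 5*d + 12) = d*(d - 3)^2*(d + 1)*(d^2 - 7*d + 12) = d*(d - 3)^3*(d + 1)*(d - 4)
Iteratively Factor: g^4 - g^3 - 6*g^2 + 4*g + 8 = (g + 2)*(g^3 - 3*g^2 + 4) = (g - 2)*(g + 2)*(g^2 - g - 2) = (g - 2)^2*(g + 2)*(g + 1)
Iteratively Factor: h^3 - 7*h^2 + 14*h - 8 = (h - 1)*(h^2 - 6*h + 8) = (h - 2)*(h - 1)*(h - 4)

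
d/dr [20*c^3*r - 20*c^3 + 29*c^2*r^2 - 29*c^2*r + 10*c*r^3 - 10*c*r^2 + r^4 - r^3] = 20*c^3 + 58*c^2*r - 29*c^2 + 30*c*r^2 - 20*c*r + 4*r^3 - 3*r^2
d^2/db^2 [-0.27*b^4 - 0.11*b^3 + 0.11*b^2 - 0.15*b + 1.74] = -3.24*b^2 - 0.66*b + 0.22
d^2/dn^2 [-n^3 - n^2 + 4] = -6*n - 2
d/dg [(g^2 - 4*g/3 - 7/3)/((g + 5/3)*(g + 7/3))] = 48*(9*g^2 + 21*g + 7)/(81*g^4 + 648*g^3 + 1926*g^2 + 2520*g + 1225)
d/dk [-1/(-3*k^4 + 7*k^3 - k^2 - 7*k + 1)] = (-12*k^3 + 21*k^2 - 2*k - 7)/(3*k^4 - 7*k^3 + k^2 + 7*k - 1)^2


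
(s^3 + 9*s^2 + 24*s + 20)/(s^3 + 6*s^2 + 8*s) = (s^2 + 7*s + 10)/(s*(s + 4))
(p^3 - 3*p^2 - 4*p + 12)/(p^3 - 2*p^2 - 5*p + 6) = (p - 2)/(p - 1)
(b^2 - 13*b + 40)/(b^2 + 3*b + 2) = (b^2 - 13*b + 40)/(b^2 + 3*b + 2)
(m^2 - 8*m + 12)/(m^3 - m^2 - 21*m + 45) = (m^2 - 8*m + 12)/(m^3 - m^2 - 21*m + 45)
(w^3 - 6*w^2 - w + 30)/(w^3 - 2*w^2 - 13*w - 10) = (w - 3)/(w + 1)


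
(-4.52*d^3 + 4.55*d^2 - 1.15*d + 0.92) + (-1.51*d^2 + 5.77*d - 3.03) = -4.52*d^3 + 3.04*d^2 + 4.62*d - 2.11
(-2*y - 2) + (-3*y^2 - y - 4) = -3*y^2 - 3*y - 6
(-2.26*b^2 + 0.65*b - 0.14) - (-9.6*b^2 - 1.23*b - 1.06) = 7.34*b^2 + 1.88*b + 0.92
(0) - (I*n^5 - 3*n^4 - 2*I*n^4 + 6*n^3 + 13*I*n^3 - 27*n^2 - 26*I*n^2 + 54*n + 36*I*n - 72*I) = -I*n^5 + 3*n^4 + 2*I*n^4 - 6*n^3 - 13*I*n^3 + 27*n^2 + 26*I*n^2 - 54*n - 36*I*n + 72*I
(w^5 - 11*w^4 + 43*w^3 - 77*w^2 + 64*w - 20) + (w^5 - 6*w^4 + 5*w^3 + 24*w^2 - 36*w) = 2*w^5 - 17*w^4 + 48*w^3 - 53*w^2 + 28*w - 20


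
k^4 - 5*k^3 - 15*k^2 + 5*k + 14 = (k - 7)*(k - 1)*(k + 1)*(k + 2)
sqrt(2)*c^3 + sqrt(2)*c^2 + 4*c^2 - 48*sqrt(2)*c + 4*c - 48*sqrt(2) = (c - 4*sqrt(2))*(c + 6*sqrt(2))*(sqrt(2)*c + sqrt(2))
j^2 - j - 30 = (j - 6)*(j + 5)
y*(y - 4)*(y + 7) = y^3 + 3*y^2 - 28*y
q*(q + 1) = q^2 + q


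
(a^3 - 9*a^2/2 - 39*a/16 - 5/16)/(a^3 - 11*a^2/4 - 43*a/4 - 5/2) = (a + 1/4)/(a + 2)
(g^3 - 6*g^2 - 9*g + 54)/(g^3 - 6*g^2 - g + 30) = (g^2 - 3*g - 18)/(g^2 - 3*g - 10)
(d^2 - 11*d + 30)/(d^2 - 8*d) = (d^2 - 11*d + 30)/(d*(d - 8))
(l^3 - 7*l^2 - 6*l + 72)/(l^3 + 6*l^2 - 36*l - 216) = (l^2 - l - 12)/(l^2 + 12*l + 36)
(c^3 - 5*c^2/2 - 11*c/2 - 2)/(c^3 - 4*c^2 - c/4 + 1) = 2*(c + 1)/(2*c - 1)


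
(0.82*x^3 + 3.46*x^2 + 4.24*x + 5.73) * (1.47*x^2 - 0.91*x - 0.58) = 1.2054*x^5 + 4.34*x^4 + 2.6086*x^3 + 2.5579*x^2 - 7.6735*x - 3.3234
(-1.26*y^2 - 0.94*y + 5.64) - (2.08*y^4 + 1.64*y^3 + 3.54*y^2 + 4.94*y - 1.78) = -2.08*y^4 - 1.64*y^3 - 4.8*y^2 - 5.88*y + 7.42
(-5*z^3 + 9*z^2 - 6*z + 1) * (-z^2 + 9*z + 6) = 5*z^5 - 54*z^4 + 57*z^3 - z^2 - 27*z + 6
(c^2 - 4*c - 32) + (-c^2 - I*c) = -4*c - I*c - 32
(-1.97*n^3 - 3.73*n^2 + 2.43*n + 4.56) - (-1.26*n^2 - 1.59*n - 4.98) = -1.97*n^3 - 2.47*n^2 + 4.02*n + 9.54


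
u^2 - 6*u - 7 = (u - 7)*(u + 1)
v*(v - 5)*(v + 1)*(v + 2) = v^4 - 2*v^3 - 13*v^2 - 10*v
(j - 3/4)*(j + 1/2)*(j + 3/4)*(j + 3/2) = j^4 + 2*j^3 + 3*j^2/16 - 9*j/8 - 27/64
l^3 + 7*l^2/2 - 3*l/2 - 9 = (l - 3/2)*(l + 2)*(l + 3)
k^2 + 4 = (k - 2*I)*(k + 2*I)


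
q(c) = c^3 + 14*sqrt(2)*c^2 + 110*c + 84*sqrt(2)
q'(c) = 3*c^2 + 28*sqrt(2)*c + 110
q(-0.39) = 78.85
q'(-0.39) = 95.01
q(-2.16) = -36.51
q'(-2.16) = 38.47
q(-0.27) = 90.52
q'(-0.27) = 99.53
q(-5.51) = -53.49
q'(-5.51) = -17.10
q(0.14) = 134.58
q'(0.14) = 115.60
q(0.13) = 133.43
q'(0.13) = 115.20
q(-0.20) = 97.58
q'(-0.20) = 102.20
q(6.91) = 2154.20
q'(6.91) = 526.87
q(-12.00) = -78.15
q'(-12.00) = 66.82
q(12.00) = 6017.85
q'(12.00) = 1017.18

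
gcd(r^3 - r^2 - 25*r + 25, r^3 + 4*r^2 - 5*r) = r^2 + 4*r - 5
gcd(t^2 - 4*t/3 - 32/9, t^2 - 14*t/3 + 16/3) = t - 8/3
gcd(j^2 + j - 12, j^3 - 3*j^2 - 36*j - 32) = j + 4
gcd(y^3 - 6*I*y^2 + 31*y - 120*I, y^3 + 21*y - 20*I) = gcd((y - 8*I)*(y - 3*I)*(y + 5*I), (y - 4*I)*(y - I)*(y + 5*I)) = y + 5*I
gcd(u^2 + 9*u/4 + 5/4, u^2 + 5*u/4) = u + 5/4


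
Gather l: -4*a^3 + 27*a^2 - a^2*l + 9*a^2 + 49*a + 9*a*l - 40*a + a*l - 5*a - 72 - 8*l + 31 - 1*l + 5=-4*a^3 + 36*a^2 + 4*a + l*(-a^2 + 10*a - 9) - 36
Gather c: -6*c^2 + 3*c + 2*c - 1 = -6*c^2 + 5*c - 1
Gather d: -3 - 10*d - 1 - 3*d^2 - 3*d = -3*d^2 - 13*d - 4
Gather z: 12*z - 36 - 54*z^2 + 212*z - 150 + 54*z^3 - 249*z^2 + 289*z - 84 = 54*z^3 - 303*z^2 + 513*z - 270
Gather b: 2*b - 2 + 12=2*b + 10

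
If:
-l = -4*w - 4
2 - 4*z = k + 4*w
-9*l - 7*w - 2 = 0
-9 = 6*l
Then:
No Solution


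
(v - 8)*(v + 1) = v^2 - 7*v - 8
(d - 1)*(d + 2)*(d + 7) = d^3 + 8*d^2 + 5*d - 14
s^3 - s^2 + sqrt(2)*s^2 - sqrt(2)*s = s*(s - 1)*(s + sqrt(2))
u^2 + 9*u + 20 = (u + 4)*(u + 5)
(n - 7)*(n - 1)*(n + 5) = n^3 - 3*n^2 - 33*n + 35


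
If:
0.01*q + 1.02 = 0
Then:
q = -102.00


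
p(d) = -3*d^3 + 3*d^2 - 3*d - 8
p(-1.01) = 1.18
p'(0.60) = -2.64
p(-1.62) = 17.49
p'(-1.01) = -18.24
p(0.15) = -8.39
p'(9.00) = -678.00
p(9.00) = -1979.00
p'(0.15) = -2.30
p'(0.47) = -2.17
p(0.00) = -8.00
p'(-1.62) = -36.34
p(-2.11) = 39.87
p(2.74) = -55.41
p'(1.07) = -6.88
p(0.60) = -9.37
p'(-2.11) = -55.73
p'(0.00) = -3.00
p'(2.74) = -54.13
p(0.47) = -9.06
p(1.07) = -11.45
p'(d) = -9*d^2 + 6*d - 3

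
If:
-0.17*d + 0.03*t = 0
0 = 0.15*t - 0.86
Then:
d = 1.01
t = 5.73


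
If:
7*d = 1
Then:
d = 1/7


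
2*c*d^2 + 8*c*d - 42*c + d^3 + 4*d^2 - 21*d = (2*c + d)*(d - 3)*(d + 7)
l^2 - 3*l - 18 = (l - 6)*(l + 3)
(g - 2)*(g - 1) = g^2 - 3*g + 2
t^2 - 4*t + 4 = (t - 2)^2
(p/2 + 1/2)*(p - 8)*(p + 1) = p^3/2 - 3*p^2 - 15*p/2 - 4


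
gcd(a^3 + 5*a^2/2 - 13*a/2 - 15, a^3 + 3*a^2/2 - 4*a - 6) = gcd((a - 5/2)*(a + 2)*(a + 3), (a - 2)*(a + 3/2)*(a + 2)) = a + 2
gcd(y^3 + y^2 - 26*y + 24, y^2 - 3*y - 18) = 1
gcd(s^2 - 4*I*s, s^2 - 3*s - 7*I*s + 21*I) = 1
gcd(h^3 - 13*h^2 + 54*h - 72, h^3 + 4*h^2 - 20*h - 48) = h - 4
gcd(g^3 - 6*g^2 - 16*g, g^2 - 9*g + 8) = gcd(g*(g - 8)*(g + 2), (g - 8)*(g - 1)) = g - 8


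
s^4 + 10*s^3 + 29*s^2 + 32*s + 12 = (s + 1)^2*(s + 2)*(s + 6)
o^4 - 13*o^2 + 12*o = o*(o - 3)*(o - 1)*(o + 4)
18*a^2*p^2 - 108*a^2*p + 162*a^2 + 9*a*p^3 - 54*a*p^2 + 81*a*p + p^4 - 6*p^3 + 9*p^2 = (3*a + p)*(6*a + p)*(p - 3)^2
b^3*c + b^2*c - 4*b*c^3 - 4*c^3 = (b - 2*c)*(b + 2*c)*(b*c + c)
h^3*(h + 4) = h^4 + 4*h^3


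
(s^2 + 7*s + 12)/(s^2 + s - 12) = (s + 3)/(s - 3)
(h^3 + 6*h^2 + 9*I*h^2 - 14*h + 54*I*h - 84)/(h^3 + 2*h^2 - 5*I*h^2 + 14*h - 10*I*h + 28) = (h^2 + h*(6 + 7*I) + 42*I)/(h^2 + h*(2 - 7*I) - 14*I)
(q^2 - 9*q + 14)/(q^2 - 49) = (q - 2)/(q + 7)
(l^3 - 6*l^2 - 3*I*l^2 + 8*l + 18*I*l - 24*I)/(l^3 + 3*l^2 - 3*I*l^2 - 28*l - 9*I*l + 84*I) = (l - 2)/(l + 7)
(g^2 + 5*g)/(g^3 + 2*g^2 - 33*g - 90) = g/(g^2 - 3*g - 18)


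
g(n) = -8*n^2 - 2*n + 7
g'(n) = -16*n - 2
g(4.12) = -137.04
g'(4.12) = -67.92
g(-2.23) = -28.32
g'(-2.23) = 33.68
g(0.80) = 0.28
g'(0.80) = -14.80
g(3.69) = -109.31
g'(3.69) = -61.04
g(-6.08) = -276.57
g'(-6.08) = 95.28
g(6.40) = -333.48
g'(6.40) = -104.40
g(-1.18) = -1.78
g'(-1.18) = 16.88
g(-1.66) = -11.72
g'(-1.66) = 24.56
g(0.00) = 7.00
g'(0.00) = -2.00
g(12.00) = -1169.00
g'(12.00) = -194.00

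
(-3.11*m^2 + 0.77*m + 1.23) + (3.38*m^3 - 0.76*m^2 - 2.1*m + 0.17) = 3.38*m^3 - 3.87*m^2 - 1.33*m + 1.4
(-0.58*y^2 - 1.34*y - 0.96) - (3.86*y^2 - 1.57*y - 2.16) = -4.44*y^2 + 0.23*y + 1.2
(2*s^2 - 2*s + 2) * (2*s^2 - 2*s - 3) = 4*s^4 - 8*s^3 + 2*s^2 + 2*s - 6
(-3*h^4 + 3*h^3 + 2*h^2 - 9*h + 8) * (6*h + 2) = -18*h^5 + 12*h^4 + 18*h^3 - 50*h^2 + 30*h + 16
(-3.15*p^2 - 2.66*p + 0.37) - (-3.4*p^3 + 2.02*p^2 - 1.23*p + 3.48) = 3.4*p^3 - 5.17*p^2 - 1.43*p - 3.11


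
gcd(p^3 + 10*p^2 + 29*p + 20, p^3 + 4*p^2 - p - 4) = p^2 + 5*p + 4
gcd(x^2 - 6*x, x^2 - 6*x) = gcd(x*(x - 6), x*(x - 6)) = x^2 - 6*x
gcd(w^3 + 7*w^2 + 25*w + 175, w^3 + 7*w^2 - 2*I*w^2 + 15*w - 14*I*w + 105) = w^2 + w*(7 - 5*I) - 35*I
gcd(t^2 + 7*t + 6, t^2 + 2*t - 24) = t + 6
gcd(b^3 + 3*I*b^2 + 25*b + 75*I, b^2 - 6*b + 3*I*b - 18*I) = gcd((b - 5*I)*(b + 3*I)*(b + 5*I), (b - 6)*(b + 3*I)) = b + 3*I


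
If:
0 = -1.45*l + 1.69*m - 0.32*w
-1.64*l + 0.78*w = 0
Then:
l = 0.475609756097561*w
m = 0.597416654639919*w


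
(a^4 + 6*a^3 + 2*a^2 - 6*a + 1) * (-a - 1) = -a^5 - 7*a^4 - 8*a^3 + 4*a^2 + 5*a - 1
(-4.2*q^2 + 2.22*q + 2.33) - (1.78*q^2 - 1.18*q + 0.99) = -5.98*q^2 + 3.4*q + 1.34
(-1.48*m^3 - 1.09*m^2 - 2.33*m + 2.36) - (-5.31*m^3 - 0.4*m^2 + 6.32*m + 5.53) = 3.83*m^3 - 0.69*m^2 - 8.65*m - 3.17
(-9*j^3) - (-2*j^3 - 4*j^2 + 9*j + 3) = -7*j^3 + 4*j^2 - 9*j - 3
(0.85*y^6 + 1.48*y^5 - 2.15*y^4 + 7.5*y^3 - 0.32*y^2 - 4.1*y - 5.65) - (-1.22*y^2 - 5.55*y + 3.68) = 0.85*y^6 + 1.48*y^5 - 2.15*y^4 + 7.5*y^3 + 0.9*y^2 + 1.45*y - 9.33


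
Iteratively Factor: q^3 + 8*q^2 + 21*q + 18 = (q + 3)*(q^2 + 5*q + 6) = (q + 2)*(q + 3)*(q + 3)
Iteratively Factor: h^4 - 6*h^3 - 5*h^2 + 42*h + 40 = (h - 5)*(h^3 - h^2 - 10*h - 8) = (h - 5)*(h + 1)*(h^2 - 2*h - 8) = (h - 5)*(h + 1)*(h + 2)*(h - 4)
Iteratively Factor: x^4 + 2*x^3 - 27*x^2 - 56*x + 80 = (x + 4)*(x^3 - 2*x^2 - 19*x + 20) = (x - 5)*(x + 4)*(x^2 + 3*x - 4) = (x - 5)*(x + 4)^2*(x - 1)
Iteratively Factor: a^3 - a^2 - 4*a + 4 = (a - 1)*(a^2 - 4) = (a - 2)*(a - 1)*(a + 2)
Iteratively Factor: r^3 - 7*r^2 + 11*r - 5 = (r - 1)*(r^2 - 6*r + 5) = (r - 5)*(r - 1)*(r - 1)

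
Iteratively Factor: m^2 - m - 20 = (m + 4)*(m - 5)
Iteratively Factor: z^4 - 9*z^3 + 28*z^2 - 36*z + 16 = (z - 4)*(z^3 - 5*z^2 + 8*z - 4) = (z - 4)*(z - 1)*(z^2 - 4*z + 4) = (z - 4)*(z - 2)*(z - 1)*(z - 2)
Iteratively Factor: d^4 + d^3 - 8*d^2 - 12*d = (d)*(d^3 + d^2 - 8*d - 12) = d*(d - 3)*(d^2 + 4*d + 4) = d*(d - 3)*(d + 2)*(d + 2)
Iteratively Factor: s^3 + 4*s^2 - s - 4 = (s + 1)*(s^2 + 3*s - 4) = (s + 1)*(s + 4)*(s - 1)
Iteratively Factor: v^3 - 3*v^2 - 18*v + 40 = (v + 4)*(v^2 - 7*v + 10) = (v - 5)*(v + 4)*(v - 2)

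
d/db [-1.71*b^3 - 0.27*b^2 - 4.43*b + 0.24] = -5.13*b^2 - 0.54*b - 4.43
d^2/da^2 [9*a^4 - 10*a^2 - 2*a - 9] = 108*a^2 - 20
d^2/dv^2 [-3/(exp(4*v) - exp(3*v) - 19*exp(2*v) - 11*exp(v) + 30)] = 3*(2*(-4*exp(3*v) + 3*exp(2*v) + 38*exp(v) + 11)^2*exp(v) + (16*exp(3*v) - 9*exp(2*v) - 76*exp(v) - 11)*(-exp(4*v) + exp(3*v) + 19*exp(2*v) + 11*exp(v) - 30))*exp(v)/(-exp(4*v) + exp(3*v) + 19*exp(2*v) + 11*exp(v) - 30)^3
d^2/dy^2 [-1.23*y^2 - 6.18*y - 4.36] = -2.46000000000000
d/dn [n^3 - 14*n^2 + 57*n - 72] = 3*n^2 - 28*n + 57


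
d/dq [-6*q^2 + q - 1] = 1 - 12*q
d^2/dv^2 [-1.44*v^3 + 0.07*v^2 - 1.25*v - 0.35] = 0.14 - 8.64*v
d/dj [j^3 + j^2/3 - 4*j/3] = 3*j^2 + 2*j/3 - 4/3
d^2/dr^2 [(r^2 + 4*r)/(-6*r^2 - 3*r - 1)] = 2*(-126*r^3 + 18*r^2 + 72*r + 11)/(216*r^6 + 324*r^5 + 270*r^4 + 135*r^3 + 45*r^2 + 9*r + 1)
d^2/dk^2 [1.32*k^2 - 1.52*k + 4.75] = 2.64000000000000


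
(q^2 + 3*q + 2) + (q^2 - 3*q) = 2*q^2 + 2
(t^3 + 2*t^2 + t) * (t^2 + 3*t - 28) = t^5 + 5*t^4 - 21*t^3 - 53*t^2 - 28*t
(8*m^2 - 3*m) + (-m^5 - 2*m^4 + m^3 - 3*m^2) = -m^5 - 2*m^4 + m^3 + 5*m^2 - 3*m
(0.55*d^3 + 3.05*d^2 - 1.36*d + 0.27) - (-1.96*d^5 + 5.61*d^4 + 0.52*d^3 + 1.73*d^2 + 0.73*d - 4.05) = 1.96*d^5 - 5.61*d^4 + 0.03*d^3 + 1.32*d^2 - 2.09*d + 4.32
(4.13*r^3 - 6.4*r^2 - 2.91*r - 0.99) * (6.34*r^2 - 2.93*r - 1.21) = 26.1842*r^5 - 52.6769*r^4 - 4.6947*r^3 + 9.9937*r^2 + 6.4218*r + 1.1979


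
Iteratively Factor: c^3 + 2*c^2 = (c + 2)*(c^2) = c*(c + 2)*(c)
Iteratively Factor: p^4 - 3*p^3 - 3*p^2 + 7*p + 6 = (p + 1)*(p^3 - 4*p^2 + p + 6) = (p - 3)*(p + 1)*(p^2 - p - 2) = (p - 3)*(p - 2)*(p + 1)*(p + 1)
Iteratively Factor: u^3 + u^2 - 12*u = (u - 3)*(u^2 + 4*u) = (u - 3)*(u + 4)*(u)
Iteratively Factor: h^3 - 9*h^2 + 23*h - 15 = (h - 3)*(h^2 - 6*h + 5) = (h - 3)*(h - 1)*(h - 5)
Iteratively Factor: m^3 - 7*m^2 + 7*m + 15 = (m - 5)*(m^2 - 2*m - 3) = (m - 5)*(m + 1)*(m - 3)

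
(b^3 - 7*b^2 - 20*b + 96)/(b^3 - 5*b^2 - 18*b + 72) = (b - 8)/(b - 6)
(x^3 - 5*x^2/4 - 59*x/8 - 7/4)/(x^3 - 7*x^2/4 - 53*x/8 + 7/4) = (4*x + 1)/(4*x - 1)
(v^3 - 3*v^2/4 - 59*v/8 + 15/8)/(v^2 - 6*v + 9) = (8*v^2 + 18*v - 5)/(8*(v - 3))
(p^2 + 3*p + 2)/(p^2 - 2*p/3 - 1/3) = 3*(p^2 + 3*p + 2)/(3*p^2 - 2*p - 1)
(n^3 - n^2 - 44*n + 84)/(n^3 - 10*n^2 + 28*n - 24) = (n + 7)/(n - 2)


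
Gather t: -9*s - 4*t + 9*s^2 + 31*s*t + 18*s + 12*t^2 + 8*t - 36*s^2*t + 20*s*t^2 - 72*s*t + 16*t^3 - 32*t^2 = 9*s^2 + 9*s + 16*t^3 + t^2*(20*s - 20) + t*(-36*s^2 - 41*s + 4)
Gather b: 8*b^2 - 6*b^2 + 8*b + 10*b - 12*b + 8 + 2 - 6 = 2*b^2 + 6*b + 4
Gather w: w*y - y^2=w*y - y^2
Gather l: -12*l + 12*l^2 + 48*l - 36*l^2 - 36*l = -24*l^2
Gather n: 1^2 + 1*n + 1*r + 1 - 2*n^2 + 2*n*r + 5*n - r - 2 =-2*n^2 + n*(2*r + 6)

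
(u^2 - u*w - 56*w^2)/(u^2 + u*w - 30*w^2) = (u^2 - u*w - 56*w^2)/(u^2 + u*w - 30*w^2)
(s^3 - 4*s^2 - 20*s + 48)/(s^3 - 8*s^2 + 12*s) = (s + 4)/s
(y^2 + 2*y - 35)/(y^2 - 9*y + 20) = (y + 7)/(y - 4)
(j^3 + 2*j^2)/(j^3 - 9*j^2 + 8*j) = j*(j + 2)/(j^2 - 9*j + 8)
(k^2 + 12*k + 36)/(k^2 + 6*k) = (k + 6)/k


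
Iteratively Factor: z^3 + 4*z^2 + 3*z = (z + 1)*(z^2 + 3*z) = z*(z + 1)*(z + 3)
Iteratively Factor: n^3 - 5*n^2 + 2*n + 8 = (n - 2)*(n^2 - 3*n - 4) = (n - 2)*(n + 1)*(n - 4)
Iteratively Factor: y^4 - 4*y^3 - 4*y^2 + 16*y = (y)*(y^3 - 4*y^2 - 4*y + 16) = y*(y + 2)*(y^2 - 6*y + 8) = y*(y - 2)*(y + 2)*(y - 4)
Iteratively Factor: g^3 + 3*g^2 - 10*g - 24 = (g + 4)*(g^2 - g - 6) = (g + 2)*(g + 4)*(g - 3)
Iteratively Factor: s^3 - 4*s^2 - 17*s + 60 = (s + 4)*(s^2 - 8*s + 15) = (s - 5)*(s + 4)*(s - 3)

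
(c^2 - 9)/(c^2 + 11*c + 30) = (c^2 - 9)/(c^2 + 11*c + 30)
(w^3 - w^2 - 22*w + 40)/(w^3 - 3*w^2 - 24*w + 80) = (w - 2)/(w - 4)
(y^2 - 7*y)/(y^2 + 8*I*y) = (y - 7)/(y + 8*I)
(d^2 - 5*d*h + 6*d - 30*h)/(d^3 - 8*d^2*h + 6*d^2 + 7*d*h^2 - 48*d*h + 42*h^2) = (d - 5*h)/(d^2 - 8*d*h + 7*h^2)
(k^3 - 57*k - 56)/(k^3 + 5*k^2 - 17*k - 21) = (k - 8)/(k - 3)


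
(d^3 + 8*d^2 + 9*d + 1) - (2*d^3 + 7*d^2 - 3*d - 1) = -d^3 + d^2 + 12*d + 2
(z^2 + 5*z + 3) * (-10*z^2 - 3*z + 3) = -10*z^4 - 53*z^3 - 42*z^2 + 6*z + 9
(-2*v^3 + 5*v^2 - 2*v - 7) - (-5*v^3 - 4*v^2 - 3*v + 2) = 3*v^3 + 9*v^2 + v - 9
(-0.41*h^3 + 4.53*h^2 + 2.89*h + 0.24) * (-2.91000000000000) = 1.1931*h^3 - 13.1823*h^2 - 8.4099*h - 0.6984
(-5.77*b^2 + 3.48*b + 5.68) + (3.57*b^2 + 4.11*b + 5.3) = -2.2*b^2 + 7.59*b + 10.98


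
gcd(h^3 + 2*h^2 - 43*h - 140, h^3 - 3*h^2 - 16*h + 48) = h + 4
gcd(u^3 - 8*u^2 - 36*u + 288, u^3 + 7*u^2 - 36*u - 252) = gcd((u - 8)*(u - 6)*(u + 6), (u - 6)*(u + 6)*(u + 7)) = u^2 - 36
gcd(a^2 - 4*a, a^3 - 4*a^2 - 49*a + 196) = a - 4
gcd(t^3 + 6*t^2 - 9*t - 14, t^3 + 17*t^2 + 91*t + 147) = t + 7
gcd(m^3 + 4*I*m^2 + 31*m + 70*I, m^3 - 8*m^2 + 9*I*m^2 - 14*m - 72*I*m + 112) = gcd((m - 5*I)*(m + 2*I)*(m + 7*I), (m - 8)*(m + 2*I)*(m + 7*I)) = m^2 + 9*I*m - 14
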